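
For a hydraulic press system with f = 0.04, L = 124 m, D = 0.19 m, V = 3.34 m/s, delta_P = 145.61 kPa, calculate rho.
Formula: \Delta P = f \frac{L}{D} \frac{\rho V^2}{2}
Substituting knowns: 145.61 = 0.04·(124/0.19)·0.5·rho·3.34²/1000
Solving for rho: rho = (145.61·1000)/(0.04·(124/0.19)·0.5·3.34²) = 1000 kg/m³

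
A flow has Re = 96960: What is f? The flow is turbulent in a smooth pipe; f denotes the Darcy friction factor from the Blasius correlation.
Formula: f = \frac{0.316}{Re^{0.25}}
f = 0.316/96960^0.25 = 0.01791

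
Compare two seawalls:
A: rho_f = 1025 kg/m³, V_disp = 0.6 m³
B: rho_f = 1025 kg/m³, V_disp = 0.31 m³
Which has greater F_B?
F_B(A) = 6033 N, F_B(B) = 3117 N. Answer: A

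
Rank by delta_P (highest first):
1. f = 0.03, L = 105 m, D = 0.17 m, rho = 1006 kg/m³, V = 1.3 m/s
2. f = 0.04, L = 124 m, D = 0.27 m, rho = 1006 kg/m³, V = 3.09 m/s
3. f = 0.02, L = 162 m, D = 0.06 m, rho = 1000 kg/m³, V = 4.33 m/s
Case 1: delta_P = 15.75 kPa
Case 2: delta_P = 88.23 kPa
Case 3: delta_P = 506.2 kPa
Ranking (highest first): 3, 2, 1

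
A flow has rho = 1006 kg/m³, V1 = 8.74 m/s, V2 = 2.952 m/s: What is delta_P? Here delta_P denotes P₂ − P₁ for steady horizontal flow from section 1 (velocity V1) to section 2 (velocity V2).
Formula: \Delta P = \frac{1}{2} \rho (V_1^2 - V_2^2)
delta_P = 0.5·1006·(8.74² − 2.952²)/1000 = 34.04 kPa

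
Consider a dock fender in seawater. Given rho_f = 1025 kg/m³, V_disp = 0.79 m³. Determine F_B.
Formula: F_B = \rho_f g V_{disp}
F_B = 1025·9.81·0.79 = 7944 N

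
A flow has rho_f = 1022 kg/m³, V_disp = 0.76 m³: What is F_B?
Formula: F_B = \rho_f g V_{disp}
F_B = 1022·9.81·0.76 = 7620 N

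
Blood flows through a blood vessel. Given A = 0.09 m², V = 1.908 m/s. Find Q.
Formula: Q = A V
Q = 0.09·1.908·1000 = 171.7 L/s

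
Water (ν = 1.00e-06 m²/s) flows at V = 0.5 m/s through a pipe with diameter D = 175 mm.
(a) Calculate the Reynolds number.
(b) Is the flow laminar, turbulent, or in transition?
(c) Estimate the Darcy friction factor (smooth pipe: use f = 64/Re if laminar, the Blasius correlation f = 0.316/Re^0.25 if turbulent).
(a) Re = V·D/ν = 0.5·0.175/1.00e-06 = 87500
(b) Flow regime: turbulent (Re > 4000)
(c) Friction factor: f = 0.316/Re^0.25 = 0.316/87500^0.25 = 0.01837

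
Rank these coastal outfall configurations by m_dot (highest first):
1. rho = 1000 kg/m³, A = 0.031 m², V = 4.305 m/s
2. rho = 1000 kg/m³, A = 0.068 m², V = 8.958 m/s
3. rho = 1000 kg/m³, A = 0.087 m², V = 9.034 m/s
Case 1: m_dot = 133.5 kg/s
Case 2: m_dot = 609.1 kg/s
Case 3: m_dot = 786 kg/s
Ranking (highest first): 3, 2, 1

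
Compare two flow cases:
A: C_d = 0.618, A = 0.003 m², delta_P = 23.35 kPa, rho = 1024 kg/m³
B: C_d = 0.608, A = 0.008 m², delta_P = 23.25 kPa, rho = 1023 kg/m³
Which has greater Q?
Q(A) = 12.52 L/s, Q(B) = 32.79 L/s. Answer: B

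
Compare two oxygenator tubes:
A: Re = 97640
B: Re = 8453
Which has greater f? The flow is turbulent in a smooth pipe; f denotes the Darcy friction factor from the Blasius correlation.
f(A) = 0.01788, f(B) = 0.03296. Answer: B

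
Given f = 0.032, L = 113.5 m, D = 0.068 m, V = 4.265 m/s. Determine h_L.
Formula: h_L = f \frac{L}{D} \frac{V^2}{2g}
h_L = 0.032·(113.5/0.068)·4.265²/(2·9.81) = 49.52 m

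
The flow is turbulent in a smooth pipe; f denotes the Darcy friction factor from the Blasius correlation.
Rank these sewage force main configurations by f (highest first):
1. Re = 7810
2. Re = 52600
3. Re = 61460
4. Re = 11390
Case 1: f = 0.03361
Case 2: f = 0.02087
Case 3: f = 0.02007
Case 4: f = 0.03059
Ranking (highest first): 1, 4, 2, 3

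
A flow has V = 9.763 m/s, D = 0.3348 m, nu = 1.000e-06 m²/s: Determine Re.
Formula: Re = \frac{V D}{\nu}
Re = 9.763·0.3348/1.000e-06 = 3.269e+06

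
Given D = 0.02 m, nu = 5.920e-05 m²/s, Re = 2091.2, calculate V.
Formula: Re = \frac{V D}{\nu}
Substituting knowns: 2091.2 = V·0.02/5.920e-05
Solving for V: V = 2091.2·5.920e-05/0.02 = 6.19 m/s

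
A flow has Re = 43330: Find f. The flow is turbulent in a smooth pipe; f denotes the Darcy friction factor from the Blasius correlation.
Formula: f = \frac{0.316}{Re^{0.25}}
f = 0.316/43330^0.25 = 0.0219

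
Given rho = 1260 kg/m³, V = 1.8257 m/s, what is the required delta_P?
Formula: V = \sqrt{\frac{2 \Delta P}{\rho}}
Substituting knowns: 1.8257 = √(2·(delta_P·1000)/1260)
Solving for delta_P: delta_P = 1.8257²·1260/2/1000 = 2.1 kPa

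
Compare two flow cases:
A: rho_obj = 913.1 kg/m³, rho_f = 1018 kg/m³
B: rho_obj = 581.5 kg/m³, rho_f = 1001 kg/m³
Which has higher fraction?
fraction(A) = 0.897, fraction(B) = 0.5809. Answer: A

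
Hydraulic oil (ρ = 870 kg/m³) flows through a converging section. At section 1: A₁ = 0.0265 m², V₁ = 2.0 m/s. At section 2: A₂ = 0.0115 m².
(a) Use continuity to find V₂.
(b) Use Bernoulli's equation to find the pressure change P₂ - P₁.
(a) Continuity: A₁V₁=A₂V₂ -> V₂=A₁V₁/A₂=0.0265*2.0/0.0115=4.61 m/s
(b) Bernoulli: P₂-P₁=0.5*rho*(V₁^2-V₂^2)/1000=0.5*870*(2.0^2-4.61^2)/1000=-7.505 kPa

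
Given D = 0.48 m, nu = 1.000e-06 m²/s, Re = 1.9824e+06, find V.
Formula: Re = \frac{V D}{\nu}
Substituting knowns: 1.9824e+06 = V·0.48/1.000e-06
Solving for V: V = 1.9824e+06·1.000e-06/0.48 = 4.13 m/s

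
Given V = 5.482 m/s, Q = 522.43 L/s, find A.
Formula: Q = A V
Substituting knowns: 522.43 = A·5.482·1000
Solving for A: A = (522.43/1000)/5.482 = 0.0953 m²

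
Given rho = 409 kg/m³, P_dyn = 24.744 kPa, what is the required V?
Formula: P_{dyn} = \frac{1}{2} \rho V^2
Substituting knowns: 24.744 = 0.5·409·V²/1000
Solving for V: V = √(2·(24.744·1000)/409) = 11 m/s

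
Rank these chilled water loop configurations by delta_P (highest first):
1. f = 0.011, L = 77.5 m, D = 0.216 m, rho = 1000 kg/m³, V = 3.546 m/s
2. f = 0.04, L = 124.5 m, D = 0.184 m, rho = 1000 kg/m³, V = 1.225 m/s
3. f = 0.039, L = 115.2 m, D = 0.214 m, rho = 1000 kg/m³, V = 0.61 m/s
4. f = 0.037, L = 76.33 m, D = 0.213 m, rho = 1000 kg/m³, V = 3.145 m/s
Case 1: delta_P = 24.81 kPa
Case 2: delta_P = 20.31 kPa
Case 3: delta_P = 3.906 kPa
Case 4: delta_P = 65.57 kPa
Ranking (highest first): 4, 1, 2, 3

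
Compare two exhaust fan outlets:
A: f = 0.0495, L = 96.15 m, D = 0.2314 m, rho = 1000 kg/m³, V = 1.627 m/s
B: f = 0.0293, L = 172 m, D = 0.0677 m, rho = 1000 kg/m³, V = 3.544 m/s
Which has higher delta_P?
delta_P(A) = 27.22 kPa, delta_P(B) = 467.5 kPa. Answer: B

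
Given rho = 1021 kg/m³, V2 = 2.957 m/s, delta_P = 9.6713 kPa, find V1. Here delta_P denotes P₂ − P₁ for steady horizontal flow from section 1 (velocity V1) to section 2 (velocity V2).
Formula: \Delta P = \frac{1}{2} \rho (V_1^2 - V_2^2)
Substituting knowns: 9.6713 = 0.5·1021·(V1² − 2.957²)/1000
Solving for V1: V1 = √(2.957² + 2·(9.6713·1000)/1021) = 5.262 m/s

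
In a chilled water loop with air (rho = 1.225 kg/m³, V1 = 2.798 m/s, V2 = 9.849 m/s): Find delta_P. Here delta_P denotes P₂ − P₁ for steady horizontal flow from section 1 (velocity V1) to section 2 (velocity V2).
Formula: \Delta P = \frac{1}{2} \rho (V_1^2 - V_2^2)
delta_P = 0.5·1.225·(2.798² − 9.849²)/1000 = -0.05462 kPa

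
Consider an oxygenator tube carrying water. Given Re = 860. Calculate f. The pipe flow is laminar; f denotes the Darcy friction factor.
Formula: f = \frac{64}{Re}
f = 64/860 = 0.07442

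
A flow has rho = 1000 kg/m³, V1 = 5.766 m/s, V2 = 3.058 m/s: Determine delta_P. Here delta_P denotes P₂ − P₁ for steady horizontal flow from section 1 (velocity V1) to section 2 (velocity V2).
Formula: \Delta P = \frac{1}{2} \rho (V_1^2 - V_2^2)
delta_P = 0.5·1000·(5.766² − 3.058²)/1000 = 11.95 kPa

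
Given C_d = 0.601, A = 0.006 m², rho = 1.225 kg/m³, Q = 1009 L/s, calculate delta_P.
Formula: Q = C_d A \sqrt{\frac{2 \Delta P}{\rho}}
Substituting knowns: 1009 = 0.601·0.006·√(2·(delta_P·1000)/1.225)·1000
Solving for delta_P: delta_P = ((1009/1000)/(0.601·0.006))²·1.225/2/1000 = 47.96 kPa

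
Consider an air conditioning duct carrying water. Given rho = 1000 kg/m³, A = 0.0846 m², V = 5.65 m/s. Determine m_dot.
Formula: \dot{m} = \rho A V
m_dot = 1000·0.0846·5.65 = 478 kg/s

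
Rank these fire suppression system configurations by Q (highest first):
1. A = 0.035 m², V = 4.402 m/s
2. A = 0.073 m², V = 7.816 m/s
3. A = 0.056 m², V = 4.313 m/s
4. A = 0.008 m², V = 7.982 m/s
Case 1: Q = 154.1 L/s
Case 2: Q = 570.6 L/s
Case 3: Q = 241.5 L/s
Case 4: Q = 63.86 L/s
Ranking (highest first): 2, 3, 1, 4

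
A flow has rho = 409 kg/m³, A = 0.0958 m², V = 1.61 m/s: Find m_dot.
Formula: \dot{m} = \rho A V
m_dot = 409·0.0958·1.61 = 63.08 kg/s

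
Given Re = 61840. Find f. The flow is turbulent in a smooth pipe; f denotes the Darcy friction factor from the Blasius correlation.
Formula: f = \frac{0.316}{Re^{0.25}}
f = 0.316/61840^0.25 = 0.02004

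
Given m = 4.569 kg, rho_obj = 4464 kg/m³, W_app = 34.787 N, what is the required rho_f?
Formula: W_{app} = mg\left(1 - \frac{\rho_f}{\rho_{obj}}\right)
Substituting knowns: 34.787 = 4.569·9.81·(1 − rho_f/4464)
Solving for rho_f: rho_f = 4464·(1 − 34.787/(4.569·9.81)) = 999.4 kg/m³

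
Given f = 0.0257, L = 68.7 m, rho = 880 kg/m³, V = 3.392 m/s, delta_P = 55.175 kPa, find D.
Formula: \Delta P = f \frac{L}{D} \frac{\rho V^2}{2}
Substituting knowns: 55.175 = 0.0257·(68.7/D)·0.5·880·3.392²/1000
Solving for D: D = 0.0257·68.7·0.5·880·3.392²/(55.175·1000) = 0.162 m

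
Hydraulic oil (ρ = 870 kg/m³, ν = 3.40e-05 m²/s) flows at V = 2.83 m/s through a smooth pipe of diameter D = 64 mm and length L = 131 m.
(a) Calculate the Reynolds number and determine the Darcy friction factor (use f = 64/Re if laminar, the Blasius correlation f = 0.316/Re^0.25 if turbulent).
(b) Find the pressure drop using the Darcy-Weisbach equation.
(a) Re = V·D/ν = 2.83·0.064/3.40e-05 = 5327.1 → turbulent (Re > 4000); f = 0.316/Re^0.25 = 0.316/5327.1^0.25 = 0.036988
(b) Darcy-Weisbach: ΔP = f·(L/D)·½ρV²/1000 = 0.036988·(131/0.064)·½·870·2.83²/1000 = 263.8 kPa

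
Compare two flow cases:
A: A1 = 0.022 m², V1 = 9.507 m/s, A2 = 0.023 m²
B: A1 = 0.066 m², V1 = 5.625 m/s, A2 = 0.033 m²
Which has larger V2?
V2(A) = 9.094 m/s, V2(B) = 11.25 m/s. Answer: B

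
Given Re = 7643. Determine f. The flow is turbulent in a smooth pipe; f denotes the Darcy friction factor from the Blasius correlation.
Formula: f = \frac{0.316}{Re^{0.25}}
f = 0.316/7643^0.25 = 0.0338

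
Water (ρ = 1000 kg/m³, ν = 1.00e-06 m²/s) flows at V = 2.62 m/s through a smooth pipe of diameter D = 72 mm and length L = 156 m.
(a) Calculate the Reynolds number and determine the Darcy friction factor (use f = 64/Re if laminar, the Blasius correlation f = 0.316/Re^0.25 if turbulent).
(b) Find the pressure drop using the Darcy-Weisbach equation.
(a) Re = V·D/ν = 2.62·0.072/1.00e-06 = 188640 → turbulent (Re > 4000); f = 0.316/Re^0.25 = 0.316/188640^0.25 = 0.015163 (Blasius is strictly valid for Re ≲ 1e5; used here as the smooth-pipe estimate the problem specifies)
(b) Darcy-Weisbach: ΔP = f·(L/D)·½ρV²/1000 = 0.015163·(156/0.072)·½·1000·2.62²/1000 = 112.8 kPa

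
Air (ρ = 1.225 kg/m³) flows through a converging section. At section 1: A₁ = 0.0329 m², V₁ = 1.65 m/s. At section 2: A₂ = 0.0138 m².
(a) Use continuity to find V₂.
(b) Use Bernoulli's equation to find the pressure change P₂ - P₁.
(a) Continuity: A₁V₁=A₂V₂ -> V₂=A₁V₁/A₂=0.0329*1.65/0.0138=3.93 m/s
(b) Bernoulli: P₂-P₁=0.5*rho*(V₁^2-V₂^2)/1000=0.5*1.225*(1.65^2-3.93^2)/1000=-0.007792 kPa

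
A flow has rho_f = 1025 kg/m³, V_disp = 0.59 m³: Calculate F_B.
Formula: F_B = \rho_f g V_{disp}
F_B = 1025·9.81·0.59 = 5933 N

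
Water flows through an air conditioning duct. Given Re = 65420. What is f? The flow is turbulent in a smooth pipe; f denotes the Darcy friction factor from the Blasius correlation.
Formula: f = \frac{0.316}{Re^{0.25}}
f = 0.316/65420^0.25 = 0.01976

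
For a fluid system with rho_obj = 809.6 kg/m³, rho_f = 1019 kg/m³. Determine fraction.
Formula: f_{sub} = \frac{\rho_{obj}}{\rho_f}
fraction = 809.6/1019 = 0.7945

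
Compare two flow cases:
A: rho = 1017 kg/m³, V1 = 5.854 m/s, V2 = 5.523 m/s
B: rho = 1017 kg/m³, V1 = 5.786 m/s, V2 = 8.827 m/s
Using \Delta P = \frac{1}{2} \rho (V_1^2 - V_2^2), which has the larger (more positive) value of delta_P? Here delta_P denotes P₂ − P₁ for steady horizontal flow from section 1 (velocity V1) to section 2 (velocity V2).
delta_P(A) = 1.915 kPa, delta_P(B) = -22.6 kPa. Answer: A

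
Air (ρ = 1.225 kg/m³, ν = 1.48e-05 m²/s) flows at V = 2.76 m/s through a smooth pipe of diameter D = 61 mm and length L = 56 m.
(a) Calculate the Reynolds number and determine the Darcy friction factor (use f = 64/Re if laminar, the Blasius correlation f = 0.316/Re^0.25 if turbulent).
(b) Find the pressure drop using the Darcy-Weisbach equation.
(a) Re = V·D/ν = 2.76·0.061/1.48e-05 = 11376 → turbulent (Re > 4000); f = 0.316/Re^0.25 = 0.316/11376^0.25 = 0.030598
(b) Darcy-Weisbach: ΔP = f·(L/D)·½ρV²/1000 = 0.030598·(56/0.061)·½·1.225·2.76²/1000 = 0.1311 kPa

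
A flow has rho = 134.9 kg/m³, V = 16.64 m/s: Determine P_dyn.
Formula: P_{dyn} = \frac{1}{2} \rho V^2
P_dyn = 0.5·134.9·16.64²/1000 = 18.68 kPa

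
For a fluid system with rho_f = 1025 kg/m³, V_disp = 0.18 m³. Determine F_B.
Formula: F_B = \rho_f g V_{disp}
F_B = 1025·9.81·0.18 = 1810 N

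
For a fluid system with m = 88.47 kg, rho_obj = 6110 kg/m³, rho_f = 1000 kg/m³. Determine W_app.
Formula: W_{app} = mg\left(1 - \frac{\rho_f}{\rho_{obj}}\right)
W_app = 88.47·9.81·(1 − 1000/6110) = 725.8 N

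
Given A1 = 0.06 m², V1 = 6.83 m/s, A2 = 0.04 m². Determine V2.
Formula: V_2 = \frac{A_1 V_1}{A_2}
V2 = 0.06·6.83/0.04 = 10.24 m/s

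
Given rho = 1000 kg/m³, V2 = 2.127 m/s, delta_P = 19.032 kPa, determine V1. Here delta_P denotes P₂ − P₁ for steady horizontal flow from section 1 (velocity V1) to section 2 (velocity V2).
Formula: \Delta P = \frac{1}{2} \rho (V_1^2 - V_2^2)
Substituting knowns: 19.032 = 0.5·1000·(V1² − 2.127²)/1000
Solving for V1: V1 = √(2.127² + 2·(19.032·1000)/1000) = 6.526 m/s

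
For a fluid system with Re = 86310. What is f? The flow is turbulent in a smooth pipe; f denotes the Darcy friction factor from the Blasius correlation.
Formula: f = \frac{0.316}{Re^{0.25}}
f = 0.316/86310^0.25 = 0.01844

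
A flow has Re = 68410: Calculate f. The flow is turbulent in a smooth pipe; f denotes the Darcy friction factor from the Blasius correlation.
Formula: f = \frac{0.316}{Re^{0.25}}
f = 0.316/68410^0.25 = 0.01954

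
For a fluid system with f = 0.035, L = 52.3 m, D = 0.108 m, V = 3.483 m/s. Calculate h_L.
Formula: h_L = f \frac{L}{D} \frac{V^2}{2g}
h_L = 0.035·(52.3/0.108)·3.483²/(2·9.81) = 10.48 m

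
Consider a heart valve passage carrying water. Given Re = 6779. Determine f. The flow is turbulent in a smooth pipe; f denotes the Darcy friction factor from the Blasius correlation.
Formula: f = \frac{0.316}{Re^{0.25}}
f = 0.316/6779^0.25 = 0.03483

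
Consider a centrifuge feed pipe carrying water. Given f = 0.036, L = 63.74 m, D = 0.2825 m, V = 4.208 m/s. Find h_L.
Formula: h_L = f \frac{L}{D} \frac{V^2}{2g}
h_L = 0.036·(63.74/0.2825)·4.208²/(2·9.81) = 7.331 m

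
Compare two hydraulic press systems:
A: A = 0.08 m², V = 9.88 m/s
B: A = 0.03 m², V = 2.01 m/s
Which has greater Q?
Q(A) = 790.4 L/s, Q(B) = 60.3 L/s. Answer: A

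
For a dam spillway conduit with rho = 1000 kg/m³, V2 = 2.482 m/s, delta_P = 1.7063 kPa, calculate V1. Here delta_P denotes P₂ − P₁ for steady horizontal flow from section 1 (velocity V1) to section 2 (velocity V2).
Formula: \Delta P = \frac{1}{2} \rho (V_1^2 - V_2^2)
Substituting knowns: 1.7063 = 0.5·1000·(V1² − 2.482²)/1000
Solving for V1: V1 = √(2.482² + 2·(1.7063·1000)/1000) = 3.094 m/s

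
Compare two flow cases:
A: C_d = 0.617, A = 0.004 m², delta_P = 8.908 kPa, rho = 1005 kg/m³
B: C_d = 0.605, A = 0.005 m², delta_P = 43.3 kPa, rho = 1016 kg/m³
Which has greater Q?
Q(A) = 10.39 L/s, Q(B) = 27.93 L/s. Answer: B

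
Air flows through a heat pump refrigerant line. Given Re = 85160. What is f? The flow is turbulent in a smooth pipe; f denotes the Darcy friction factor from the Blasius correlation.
Formula: f = \frac{0.316}{Re^{0.25}}
f = 0.316/85160^0.25 = 0.0185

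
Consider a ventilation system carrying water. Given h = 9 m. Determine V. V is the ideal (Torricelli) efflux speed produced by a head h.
Formula: V = \sqrt{2 g h}
V = √(2·9.81·9) = 13.29 m/s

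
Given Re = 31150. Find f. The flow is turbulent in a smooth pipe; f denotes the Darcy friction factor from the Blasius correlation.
Formula: f = \frac{0.316}{Re^{0.25}}
f = 0.316/31150^0.25 = 0.02379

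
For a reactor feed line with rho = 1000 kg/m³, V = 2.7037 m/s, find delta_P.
Formula: V = \sqrt{\frac{2 \Delta P}{\rho}}
Substituting knowns: 2.7037 = √(2·(delta_P·1000)/1000)
Solving for delta_P: delta_P = 2.7037²·1000/2/1000 = 3.655 kPa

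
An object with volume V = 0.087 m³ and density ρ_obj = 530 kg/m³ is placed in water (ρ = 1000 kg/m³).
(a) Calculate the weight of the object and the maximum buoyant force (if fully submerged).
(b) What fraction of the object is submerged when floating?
(a) W=rho_obj*g*V=530*9.81*0.087=452.3 N; F_B(max)=rho*g*V=1000*9.81*0.087=853.5 N
(b) Floating fraction=rho_obj/rho=530/1000=0.530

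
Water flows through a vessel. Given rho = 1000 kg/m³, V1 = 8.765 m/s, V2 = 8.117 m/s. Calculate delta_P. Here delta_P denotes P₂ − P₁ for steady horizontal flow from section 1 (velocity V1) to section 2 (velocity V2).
Formula: \Delta P = \frac{1}{2} \rho (V_1^2 - V_2^2)
delta_P = 0.5·1000·(8.765² − 8.117²)/1000 = 5.47 kPa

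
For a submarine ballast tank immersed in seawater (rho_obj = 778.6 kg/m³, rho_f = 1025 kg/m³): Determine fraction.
Formula: f_{sub} = \frac{\rho_{obj}}{\rho_f}
fraction = 778.6/1025 = 0.7596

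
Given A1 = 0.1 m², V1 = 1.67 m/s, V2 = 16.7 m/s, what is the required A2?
Formula: V_2 = \frac{A_1 V_1}{A_2}
Substituting knowns: 16.7 = 0.1·1.67/A2
Solving for A2: A2 = 0.1·1.67/16.7 = 0.01 m²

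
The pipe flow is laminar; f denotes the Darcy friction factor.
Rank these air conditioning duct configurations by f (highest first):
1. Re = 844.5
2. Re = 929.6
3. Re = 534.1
Case 1: f = 0.07578
Case 2: f = 0.06885
Case 3: f = 0.1198
Ranking (highest first): 3, 1, 2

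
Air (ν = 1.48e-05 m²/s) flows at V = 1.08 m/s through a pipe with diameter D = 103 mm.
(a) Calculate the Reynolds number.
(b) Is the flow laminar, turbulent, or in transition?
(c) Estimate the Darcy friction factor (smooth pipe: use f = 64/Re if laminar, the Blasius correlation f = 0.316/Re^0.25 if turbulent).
(a) Re = V·D/ν = 1.08·0.103/1.48e-05 = 7516.2
(b) Flow regime: turbulent (Re > 4000)
(c) Friction factor: f = 0.316/Re^0.25 = 0.316/7516.2^0.25 = 0.03394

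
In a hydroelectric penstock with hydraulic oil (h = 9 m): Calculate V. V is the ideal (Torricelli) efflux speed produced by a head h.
Formula: V = \sqrt{2 g h}
V = √(2·9.81·9) = 13.29 m/s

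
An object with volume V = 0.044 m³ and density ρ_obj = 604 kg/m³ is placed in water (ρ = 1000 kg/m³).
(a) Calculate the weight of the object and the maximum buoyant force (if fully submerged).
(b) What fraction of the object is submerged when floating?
(a) W=rho_obj*g*V=604*9.81*0.044=260.7 N; F_B(max)=rho*g*V=1000*9.81*0.044=431.6 N
(b) Floating fraction=rho_obj/rho=604/1000=0.604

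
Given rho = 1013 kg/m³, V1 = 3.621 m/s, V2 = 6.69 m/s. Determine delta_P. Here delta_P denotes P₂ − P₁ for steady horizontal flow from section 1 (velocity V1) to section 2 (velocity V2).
Formula: \Delta P = \frac{1}{2} \rho (V_1^2 - V_2^2)
delta_P = 0.5·1013·(3.621² − 6.69²)/1000 = -16.03 kPa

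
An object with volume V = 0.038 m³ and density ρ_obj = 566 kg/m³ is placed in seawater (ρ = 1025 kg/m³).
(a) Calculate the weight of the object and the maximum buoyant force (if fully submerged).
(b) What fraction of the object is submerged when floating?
(a) W=rho_obj*g*V=566*9.81*0.038=211.0 N; F_B(max)=rho*g*V=1025*9.81*0.038=382.1 N
(b) Floating fraction=rho_obj/rho=566/1025=0.552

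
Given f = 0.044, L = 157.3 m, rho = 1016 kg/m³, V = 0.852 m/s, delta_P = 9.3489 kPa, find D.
Formula: \Delta P = f \frac{L}{D} \frac{\rho V^2}{2}
Substituting knowns: 9.3489 = 0.044·(157.3/D)·0.5·1016·0.852²/1000
Solving for D: D = 0.044·157.3·0.5·1016·0.852²/(9.3489·1000) = 0.273 m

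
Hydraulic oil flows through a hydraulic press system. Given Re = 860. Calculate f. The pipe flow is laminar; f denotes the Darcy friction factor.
Formula: f = \frac{64}{Re}
f = 64/860 = 0.07442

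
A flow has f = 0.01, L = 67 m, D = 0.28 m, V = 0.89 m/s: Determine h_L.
Formula: h_L = f \frac{L}{D} \frac{V^2}{2g}
h_L = 0.01·(67/0.28)·0.89²/(2·9.81) = 0.0966 m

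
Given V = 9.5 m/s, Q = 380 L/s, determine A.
Formula: Q = A V
Substituting knowns: 380 = A·9.5·1000
Solving for A: A = (380/1000)/9.5 = 0.04 m²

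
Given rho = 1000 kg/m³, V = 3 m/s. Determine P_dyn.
Formula: P_{dyn} = \frac{1}{2} \rho V^2
P_dyn = 0.5·1000·3²/1000 = 4.5 kPa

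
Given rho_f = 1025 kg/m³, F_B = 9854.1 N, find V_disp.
Formula: F_B = \rho_f g V_{disp}
Substituting knowns: 9854.1 = 1025·9.81·V_disp
Solving for V_disp: V_disp = 9854.1/(1025·9.81) = 0.98 m³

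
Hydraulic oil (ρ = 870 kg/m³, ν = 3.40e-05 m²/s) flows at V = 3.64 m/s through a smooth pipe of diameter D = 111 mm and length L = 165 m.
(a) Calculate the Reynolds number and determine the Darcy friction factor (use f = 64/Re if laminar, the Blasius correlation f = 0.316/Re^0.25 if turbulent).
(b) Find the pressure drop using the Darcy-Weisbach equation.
(a) Re = V·D/ν = 3.64·0.111/3.40e-05 = 11884 → turbulent (Re > 4000); f = 0.316/Re^0.25 = 0.316/11884^0.25 = 0.030265
(b) Darcy-Weisbach: ΔP = f·(L/D)·½ρV²/1000 = 0.030265·(165/0.111)·½·870·3.64²/1000 = 259.3 kPa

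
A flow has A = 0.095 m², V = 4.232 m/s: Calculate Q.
Formula: Q = A V
Q = 0.095·4.232·1000 = 402 L/s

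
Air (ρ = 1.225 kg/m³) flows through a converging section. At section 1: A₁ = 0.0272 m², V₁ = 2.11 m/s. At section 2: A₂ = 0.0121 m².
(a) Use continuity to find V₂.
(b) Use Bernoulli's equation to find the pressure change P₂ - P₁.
(a) Continuity: A₁V₁=A₂V₂ -> V₂=A₁V₁/A₂=0.0272*2.11/0.0121=4.74 m/s
(b) Bernoulli: P₂-P₁=0.5*rho*(V₁^2-V₂^2)/1000=0.5*1.225*(2.11^2-4.74^2)/1000=-0.01103 kPa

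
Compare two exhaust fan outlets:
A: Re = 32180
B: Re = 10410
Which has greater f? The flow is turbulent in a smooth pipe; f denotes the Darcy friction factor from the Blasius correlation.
f(A) = 0.02359, f(B) = 0.03128. Answer: B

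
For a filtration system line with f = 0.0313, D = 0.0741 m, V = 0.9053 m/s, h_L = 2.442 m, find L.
Formula: h_L = f \frac{L}{D} \frac{V^2}{2g}
Substituting knowns: 2.442 = 0.0313·(L/0.0741)·0.9053²/(2·9.81)
Solving for L: L = 2.442·2·9.81·0.0741/(0.0313·0.9053²) = 138.4 m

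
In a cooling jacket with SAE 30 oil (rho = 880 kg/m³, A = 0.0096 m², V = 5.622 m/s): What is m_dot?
Formula: \dot{m} = \rho A V
m_dot = 880·0.0096·5.622 = 47.49 kg/s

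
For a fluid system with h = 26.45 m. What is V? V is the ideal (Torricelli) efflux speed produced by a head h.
Formula: V = \sqrt{2 g h}
V = √(2·9.81·26.45) = 22.78 m/s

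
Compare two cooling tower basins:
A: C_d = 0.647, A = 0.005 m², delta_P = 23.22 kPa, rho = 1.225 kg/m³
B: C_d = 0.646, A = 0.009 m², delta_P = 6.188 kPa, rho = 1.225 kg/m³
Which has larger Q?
Q(A) = 629.9 L/s, Q(B) = 584.4 L/s. Answer: A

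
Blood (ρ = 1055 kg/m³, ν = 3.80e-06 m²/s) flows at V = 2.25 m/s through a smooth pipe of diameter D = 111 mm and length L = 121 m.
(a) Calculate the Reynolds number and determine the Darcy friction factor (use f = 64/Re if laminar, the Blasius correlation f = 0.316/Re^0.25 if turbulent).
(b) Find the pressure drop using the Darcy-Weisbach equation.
(a) Re = V·D/ν = 2.25·0.111/3.80e-06 = 65724 → turbulent (Re > 4000); f = 0.316/Re^0.25 = 0.316/65724^0.25 = 0.019736
(b) Darcy-Weisbach: ΔP = f·(L/D)·½ρV²/1000 = 0.019736·(121/0.111)·½·1055·2.25²/1000 = 57.45 kPa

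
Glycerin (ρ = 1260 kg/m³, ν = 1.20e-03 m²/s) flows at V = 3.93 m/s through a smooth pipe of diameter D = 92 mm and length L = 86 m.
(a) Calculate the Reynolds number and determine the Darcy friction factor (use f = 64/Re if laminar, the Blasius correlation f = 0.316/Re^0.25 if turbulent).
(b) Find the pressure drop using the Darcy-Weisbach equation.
(a) Re = V·D/ν = 3.93·0.092/1.20e-03 = 301.3 → laminar (Re < 2300); f = 64/Re = 64/301.3 = 0.21241
(b) Darcy-Weisbach: ΔP = f·(L/D)·½ρV²/1000 = 0.21241·(86/0.092)·½·1260·3.93²/1000 = 1932 kPa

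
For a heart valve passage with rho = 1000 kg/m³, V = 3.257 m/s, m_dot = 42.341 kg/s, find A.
Formula: \dot{m} = \rho A V
Substituting knowns: 42.341 = 1000·A·3.257
Solving for A: A = 42.341/(1000·3.257) = 0.013 m²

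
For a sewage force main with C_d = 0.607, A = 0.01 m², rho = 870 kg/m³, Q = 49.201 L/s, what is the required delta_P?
Formula: Q = C_d A \sqrt{\frac{2 \Delta P}{\rho}}
Substituting knowns: 49.201 = 0.607·0.01·√(2·(delta_P·1000)/870)·1000
Solving for delta_P: delta_P = ((49.201/1000)/(0.607·0.01))²·870/2/1000 = 28.58 kPa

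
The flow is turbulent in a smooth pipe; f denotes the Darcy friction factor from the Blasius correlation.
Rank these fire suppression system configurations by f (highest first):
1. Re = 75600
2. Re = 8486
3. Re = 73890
Case 1: f = 0.01906
Case 2: f = 0.03292
Case 3: f = 0.01917
Ranking (highest first): 2, 3, 1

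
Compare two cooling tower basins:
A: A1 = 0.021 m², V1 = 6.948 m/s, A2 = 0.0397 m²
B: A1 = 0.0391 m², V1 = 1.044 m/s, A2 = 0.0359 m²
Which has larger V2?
V2(A) = 3.675 m/s, V2(B) = 1.137 m/s. Answer: A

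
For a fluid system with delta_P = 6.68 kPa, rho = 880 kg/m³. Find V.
Formula: V = \sqrt{\frac{2 \Delta P}{\rho}}
V = √(2·(6.68·1000)/880) = 3.896 m/s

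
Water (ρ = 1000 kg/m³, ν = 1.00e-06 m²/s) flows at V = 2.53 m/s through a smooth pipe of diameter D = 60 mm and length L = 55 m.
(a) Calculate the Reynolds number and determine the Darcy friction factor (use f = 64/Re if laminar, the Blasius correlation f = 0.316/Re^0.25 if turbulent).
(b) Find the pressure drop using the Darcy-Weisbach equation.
(a) Re = V·D/ν = 2.53·0.06/1.00e-06 = 151800 → turbulent (Re > 4000); f = 0.316/Re^0.25 = 0.316/151800^0.25 = 0.016009 (Blasius is strictly valid for Re ≲ 1e5; used here as the smooth-pipe estimate the problem specifies)
(b) Darcy-Weisbach: ΔP = f·(L/D)·½ρV²/1000 = 0.016009·(55/0.060)·½·1000·2.53²/1000 = 46.97 kPa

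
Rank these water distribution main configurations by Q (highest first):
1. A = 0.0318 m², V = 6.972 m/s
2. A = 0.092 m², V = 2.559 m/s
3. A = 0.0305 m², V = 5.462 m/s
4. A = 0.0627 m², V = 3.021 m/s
Case 1: Q = 221.7 L/s
Case 2: Q = 235.4 L/s
Case 3: Q = 166.6 L/s
Case 4: Q = 189.4 L/s
Ranking (highest first): 2, 1, 4, 3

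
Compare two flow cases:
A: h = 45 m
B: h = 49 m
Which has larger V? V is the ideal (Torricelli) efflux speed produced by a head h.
V(A) = 29.71 m/s, V(B) = 31.01 m/s. Answer: B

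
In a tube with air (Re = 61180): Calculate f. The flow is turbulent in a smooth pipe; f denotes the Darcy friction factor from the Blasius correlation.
Formula: f = \frac{0.316}{Re^{0.25}}
f = 0.316/61180^0.25 = 0.02009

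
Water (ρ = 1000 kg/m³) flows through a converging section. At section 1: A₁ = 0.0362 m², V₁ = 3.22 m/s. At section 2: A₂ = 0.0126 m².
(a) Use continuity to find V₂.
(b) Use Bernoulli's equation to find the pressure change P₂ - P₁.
(a) Continuity: A₁V₁=A₂V₂ -> V₂=A₁V₁/A₂=0.0362*3.22/0.0126=9.25 m/s
(b) Bernoulli: P₂-P₁=0.5*rho*(V₁^2-V₂^2)/1000=0.5*1000*(3.22^2-9.25^2)/1000=-37.6 kPa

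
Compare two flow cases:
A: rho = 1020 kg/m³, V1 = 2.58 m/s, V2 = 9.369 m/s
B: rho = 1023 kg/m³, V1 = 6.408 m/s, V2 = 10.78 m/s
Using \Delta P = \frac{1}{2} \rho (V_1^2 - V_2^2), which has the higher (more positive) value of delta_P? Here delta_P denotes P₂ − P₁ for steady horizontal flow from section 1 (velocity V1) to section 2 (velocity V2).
delta_P(A) = -41.37 kPa, delta_P(B) = -38.44 kPa. Answer: B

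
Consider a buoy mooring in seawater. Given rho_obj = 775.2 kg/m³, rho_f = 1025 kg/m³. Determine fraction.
Formula: f_{sub} = \frac{\rho_{obj}}{\rho_f}
fraction = 775.2/1025 = 0.7563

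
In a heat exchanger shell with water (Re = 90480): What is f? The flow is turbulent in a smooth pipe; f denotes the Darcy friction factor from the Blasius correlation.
Formula: f = \frac{0.316}{Re^{0.25}}
f = 0.316/90480^0.25 = 0.01822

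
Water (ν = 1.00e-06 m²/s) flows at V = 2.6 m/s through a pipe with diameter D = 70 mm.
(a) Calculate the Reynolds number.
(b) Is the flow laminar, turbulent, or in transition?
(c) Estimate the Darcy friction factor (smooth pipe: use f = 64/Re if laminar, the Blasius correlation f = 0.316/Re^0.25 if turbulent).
(a) Re = V·D/ν = 2.6·0.07/1.00e-06 = 182000
(b) Flow regime: turbulent (Re > 4000)
(c) Friction factor: f = 0.316/Re^0.25 = 0.316/182000^0.25 = 0.0153 (Blasius is strictly valid for Re ≲ 1e5; used here as the smooth-pipe estimate the problem specifies)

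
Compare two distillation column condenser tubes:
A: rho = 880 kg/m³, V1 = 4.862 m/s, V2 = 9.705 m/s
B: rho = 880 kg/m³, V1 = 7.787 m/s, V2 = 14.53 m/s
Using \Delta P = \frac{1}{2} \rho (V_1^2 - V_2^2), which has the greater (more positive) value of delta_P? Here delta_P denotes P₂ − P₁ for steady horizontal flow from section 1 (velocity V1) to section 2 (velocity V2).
delta_P(A) = -31.04 kPa, delta_P(B) = -66.21 kPa. Answer: A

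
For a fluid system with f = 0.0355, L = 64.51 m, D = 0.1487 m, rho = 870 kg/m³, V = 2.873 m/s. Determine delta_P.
Formula: \Delta P = f \frac{L}{D} \frac{\rho V^2}{2}
delta_P = 0.0355·(64.51/0.1487)·0.5·870·2.873²/1000 = 55.3 kPa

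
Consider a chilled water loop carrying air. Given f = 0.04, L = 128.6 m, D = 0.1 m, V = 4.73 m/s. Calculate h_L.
Formula: h_L = f \frac{L}{D} \frac{V^2}{2g}
h_L = 0.04·(128.6/0.1)·4.73²/(2·9.81) = 58.66 m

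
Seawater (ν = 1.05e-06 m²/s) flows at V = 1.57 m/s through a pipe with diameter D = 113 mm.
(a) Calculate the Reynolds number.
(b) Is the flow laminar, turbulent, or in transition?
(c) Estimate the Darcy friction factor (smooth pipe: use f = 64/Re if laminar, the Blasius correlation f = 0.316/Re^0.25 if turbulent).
(a) Re = V·D/ν = 1.57·0.113/1.05e-06 = 168960
(b) Flow regime: turbulent (Re > 4000)
(c) Friction factor: f = 0.316/Re^0.25 = 0.316/168960^0.25 = 0.01559 (Blasius is strictly valid for Re ≲ 1e5; used here as the smooth-pipe estimate the problem specifies)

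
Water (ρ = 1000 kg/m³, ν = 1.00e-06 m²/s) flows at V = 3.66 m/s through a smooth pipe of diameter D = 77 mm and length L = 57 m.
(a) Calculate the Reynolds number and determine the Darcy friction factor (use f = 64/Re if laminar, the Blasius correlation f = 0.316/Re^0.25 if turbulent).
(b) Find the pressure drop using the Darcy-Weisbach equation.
(a) Re = V·D/ν = 3.66·0.077/1.00e-06 = 281820 → turbulent (Re > 4000); f = 0.316/Re^0.25 = 0.316/281820^0.25 = 0.013715 (Blasius is strictly valid for Re ≲ 1e5; used here as the smooth-pipe estimate the problem specifies)
(b) Darcy-Weisbach: ΔP = f·(L/D)·½ρV²/1000 = 0.013715·(57/0.077)·½·1000·3.66²/1000 = 68 kPa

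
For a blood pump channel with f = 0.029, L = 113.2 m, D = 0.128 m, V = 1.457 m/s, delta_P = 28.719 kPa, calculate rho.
Formula: \Delta P = f \frac{L}{D} \frac{\rho V^2}{2}
Substituting knowns: 28.719 = 0.029·(113.2/0.128)·0.5·rho·1.457²/1000
Solving for rho: rho = (28.719·1000)/(0.029·(113.2/0.128)·0.5·1.457²) = 1055 kg/m³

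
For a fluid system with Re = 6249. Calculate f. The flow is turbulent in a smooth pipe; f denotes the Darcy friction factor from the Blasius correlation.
Formula: f = \frac{0.316}{Re^{0.25}}
f = 0.316/6249^0.25 = 0.03554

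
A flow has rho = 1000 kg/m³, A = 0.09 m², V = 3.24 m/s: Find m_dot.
Formula: \dot{m} = \rho A V
m_dot = 1000·0.09·3.24 = 291.6 kg/s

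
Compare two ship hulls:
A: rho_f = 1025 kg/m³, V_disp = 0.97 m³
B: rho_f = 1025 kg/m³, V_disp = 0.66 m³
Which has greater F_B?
F_B(A) = 9754 N, F_B(B) = 6636 N. Answer: A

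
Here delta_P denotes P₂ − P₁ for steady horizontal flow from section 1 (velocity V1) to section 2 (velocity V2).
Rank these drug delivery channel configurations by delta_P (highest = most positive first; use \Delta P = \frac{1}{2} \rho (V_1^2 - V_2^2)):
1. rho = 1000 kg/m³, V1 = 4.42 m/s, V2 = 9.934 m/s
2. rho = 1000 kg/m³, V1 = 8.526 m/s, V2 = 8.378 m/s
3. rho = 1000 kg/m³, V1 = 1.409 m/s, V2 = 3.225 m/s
Case 1: delta_P = -39.57 kPa
Case 2: delta_P = 1.251 kPa
Case 3: delta_P = -4.208 kPa
Ranking (highest first): 2, 3, 1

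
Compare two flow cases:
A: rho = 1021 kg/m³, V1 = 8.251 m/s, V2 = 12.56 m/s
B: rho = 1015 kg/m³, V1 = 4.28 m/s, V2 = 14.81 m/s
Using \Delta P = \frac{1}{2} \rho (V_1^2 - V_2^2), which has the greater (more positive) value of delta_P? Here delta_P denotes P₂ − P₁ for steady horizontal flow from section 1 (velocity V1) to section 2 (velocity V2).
delta_P(A) = -45.78 kPa, delta_P(B) = -102 kPa. Answer: A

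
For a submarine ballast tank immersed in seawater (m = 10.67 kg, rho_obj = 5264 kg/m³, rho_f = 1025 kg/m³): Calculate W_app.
Formula: W_{app} = mg\left(1 - \frac{\rho_f}{\rho_{obj}}\right)
W_app = 10.67·9.81·(1 − 1025/5264) = 84.29 N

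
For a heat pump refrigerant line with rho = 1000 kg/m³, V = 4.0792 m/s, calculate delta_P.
Formula: V = \sqrt{\frac{2 \Delta P}{\rho}}
Substituting knowns: 4.0792 = √(2·(delta_P·1000)/1000)
Solving for delta_P: delta_P = 4.0792²·1000/2/1000 = 8.32 kPa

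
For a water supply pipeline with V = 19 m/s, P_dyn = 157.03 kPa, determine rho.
Formula: P_{dyn} = \frac{1}{2} \rho V^2
Substituting knowns: 157.03 = 0.5·rho·19²/1000
Solving for rho: rho = 2·(157.03·1000)/19² = 870 kg/m³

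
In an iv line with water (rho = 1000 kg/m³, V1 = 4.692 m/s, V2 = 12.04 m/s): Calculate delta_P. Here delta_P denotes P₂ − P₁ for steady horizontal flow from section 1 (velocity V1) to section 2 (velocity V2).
Formula: \Delta P = \frac{1}{2} \rho (V_1^2 - V_2^2)
delta_P = 0.5·1000·(4.692² − 12.04²)/1000 = -61.47 kPa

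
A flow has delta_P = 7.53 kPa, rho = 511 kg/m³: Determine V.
Formula: V = \sqrt{\frac{2 \Delta P}{\rho}}
V = √(2·(7.53·1000)/511) = 5.429 m/s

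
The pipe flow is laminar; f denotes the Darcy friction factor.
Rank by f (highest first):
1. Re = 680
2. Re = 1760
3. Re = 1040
Case 1: f = 0.09412
Case 2: f = 0.03636
Case 3: f = 0.06154
Ranking (highest first): 1, 3, 2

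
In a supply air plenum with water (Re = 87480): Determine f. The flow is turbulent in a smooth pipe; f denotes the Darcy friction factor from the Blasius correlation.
Formula: f = \frac{0.316}{Re^{0.25}}
f = 0.316/87480^0.25 = 0.01837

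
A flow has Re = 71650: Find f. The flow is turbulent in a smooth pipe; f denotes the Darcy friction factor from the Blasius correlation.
Formula: f = \frac{0.316}{Re^{0.25}}
f = 0.316/71650^0.25 = 0.01931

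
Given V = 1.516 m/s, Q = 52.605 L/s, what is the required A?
Formula: Q = A V
Substituting knowns: 52.605 = A·1.516·1000
Solving for A: A = (52.605/1000)/1.516 = 0.0347 m²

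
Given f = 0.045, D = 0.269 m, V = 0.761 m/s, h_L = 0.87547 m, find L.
Formula: h_L = f \frac{L}{D} \frac{V^2}{2g}
Substituting knowns: 0.87547 = 0.045·(L/0.269)·0.761²/(2·9.81)
Solving for L: L = 0.87547·2·9.81·0.269/(0.045·0.761²) = 177.3 m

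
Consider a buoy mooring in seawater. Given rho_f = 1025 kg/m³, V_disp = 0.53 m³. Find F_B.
Formula: F_B = \rho_f g V_{disp}
F_B = 1025·9.81·0.53 = 5329 N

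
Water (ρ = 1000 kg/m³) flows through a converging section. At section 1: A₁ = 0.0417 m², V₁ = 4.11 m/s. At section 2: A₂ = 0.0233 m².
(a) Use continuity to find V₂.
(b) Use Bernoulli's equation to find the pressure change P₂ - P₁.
(a) Continuity: A₁V₁=A₂V₂ -> V₂=A₁V₁/A₂=0.0417*4.11/0.0233=7.36 m/s
(b) Bernoulli: P₂-P₁=0.5*rho*(V₁^2-V₂^2)/1000=0.5*1000*(4.11^2-7.36^2)/1000=-18.64 kPa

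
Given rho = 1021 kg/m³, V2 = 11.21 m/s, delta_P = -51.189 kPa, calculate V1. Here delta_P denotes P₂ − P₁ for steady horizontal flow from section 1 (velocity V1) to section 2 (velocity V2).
Formula: \Delta P = \frac{1}{2} \rho (V_1^2 - V_2^2)
Substituting knowns: -51.189 = 0.5·1021·(V1² − 11.21²)/1000
Solving for V1: V1 = √(11.21² + 2·(-51.189·1000)/1021) = 5.039 m/s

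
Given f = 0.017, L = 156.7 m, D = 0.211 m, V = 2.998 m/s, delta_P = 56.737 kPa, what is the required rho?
Formula: \Delta P = f \frac{L}{D} \frac{\rho V^2}{2}
Substituting knowns: 56.737 = 0.017·(156.7/0.211)·0.5·rho·2.998²/1000
Solving for rho: rho = (56.737·1000)/(0.017·(156.7/0.211)·0.5·2.998²) = 1000 kg/m³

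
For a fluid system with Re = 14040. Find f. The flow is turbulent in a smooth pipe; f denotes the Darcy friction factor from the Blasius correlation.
Formula: f = \frac{0.316}{Re^{0.25}}
f = 0.316/14040^0.25 = 0.02903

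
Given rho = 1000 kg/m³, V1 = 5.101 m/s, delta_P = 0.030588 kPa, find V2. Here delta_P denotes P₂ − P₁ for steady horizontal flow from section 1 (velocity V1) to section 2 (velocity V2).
Formula: \Delta P = \frac{1}{2} \rho (V_1^2 - V_2^2)
Substituting knowns: 0.030588 = 0.5·1000·(5.101² − V2²)/1000
Solving for V2: V2 = √(5.101² − 2·(0.030588·1000)/1000) = 5.095 m/s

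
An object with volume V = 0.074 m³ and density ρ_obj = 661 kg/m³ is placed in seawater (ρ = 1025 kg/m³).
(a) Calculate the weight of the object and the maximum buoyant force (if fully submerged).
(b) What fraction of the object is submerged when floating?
(a) W=rho_obj*g*V=661*9.81*0.074=479.8 N; F_B(max)=rho*g*V=1025*9.81*0.074=744.1 N
(b) Floating fraction=rho_obj/rho=661/1025=0.645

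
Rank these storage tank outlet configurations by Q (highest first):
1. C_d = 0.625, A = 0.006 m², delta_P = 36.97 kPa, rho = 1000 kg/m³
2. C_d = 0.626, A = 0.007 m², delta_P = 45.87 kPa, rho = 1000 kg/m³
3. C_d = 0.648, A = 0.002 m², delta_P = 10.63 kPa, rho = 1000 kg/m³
Case 1: Q = 32.25 L/s
Case 2: Q = 41.97 L/s
Case 3: Q = 5.976 L/s
Ranking (highest first): 2, 1, 3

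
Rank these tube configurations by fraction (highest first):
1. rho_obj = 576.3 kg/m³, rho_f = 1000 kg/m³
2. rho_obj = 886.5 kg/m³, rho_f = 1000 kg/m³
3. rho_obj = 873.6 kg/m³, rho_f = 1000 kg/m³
Case 1: fraction = 0.5763
Case 2: fraction = 0.8865
Case 3: fraction = 0.8736
Ranking (highest first): 2, 3, 1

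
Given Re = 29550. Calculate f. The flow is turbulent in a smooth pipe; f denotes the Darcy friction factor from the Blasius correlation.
Formula: f = \frac{0.316}{Re^{0.25}}
f = 0.316/29550^0.25 = 0.0241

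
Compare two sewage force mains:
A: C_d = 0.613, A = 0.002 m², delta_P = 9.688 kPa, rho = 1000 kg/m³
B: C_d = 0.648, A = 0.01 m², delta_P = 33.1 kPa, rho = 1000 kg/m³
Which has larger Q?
Q(A) = 5.397 L/s, Q(B) = 52.72 L/s. Answer: B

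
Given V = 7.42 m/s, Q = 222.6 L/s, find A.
Formula: Q = A V
Substituting knowns: 222.6 = A·7.42·1000
Solving for A: A = (222.6/1000)/7.42 = 0.03 m²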